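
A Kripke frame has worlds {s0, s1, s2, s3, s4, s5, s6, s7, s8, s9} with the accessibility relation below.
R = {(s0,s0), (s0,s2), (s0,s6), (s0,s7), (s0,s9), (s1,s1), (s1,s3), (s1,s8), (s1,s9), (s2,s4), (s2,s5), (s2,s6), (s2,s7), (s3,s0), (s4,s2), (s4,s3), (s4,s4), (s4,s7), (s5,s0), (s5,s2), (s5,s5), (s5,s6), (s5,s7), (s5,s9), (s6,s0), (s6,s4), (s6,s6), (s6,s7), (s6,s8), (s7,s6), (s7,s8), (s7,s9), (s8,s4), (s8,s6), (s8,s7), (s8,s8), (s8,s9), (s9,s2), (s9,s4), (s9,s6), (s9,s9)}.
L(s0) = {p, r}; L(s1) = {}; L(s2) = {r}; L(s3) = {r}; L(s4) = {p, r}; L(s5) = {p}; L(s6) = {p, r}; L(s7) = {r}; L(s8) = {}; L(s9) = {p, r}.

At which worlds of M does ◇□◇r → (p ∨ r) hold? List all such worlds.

s0, s2, s3, s4, s5, s6, s7, s9

Let φ = ◇□◇r → (p ∨ r). Evaluate φ at each world:
  s0 (successors {s0, s2, s6, s7, s9}): φ is true.
  s1 (successors {s1, s3, s8, s9}): φ is false.
  s2 (successors {s4, s5, s6, s7}): φ is true.
  s3 (successors {s0}): φ is true.
  s4 (successors {s2, s3, s4, s7}): φ is true.
  s5 (successors {s0, s2, s5, s6, s7, s9}): φ is true.
  s6 (successors {s0, s4, s6, s7, s8}): φ is true.
  s7 (successors {s6, s8, s9}): φ is true.
  s8 (successors {s4, s6, s7, s8, s9}): φ is false.
  s9 (successors {s2, s4, s6, s9}): φ is true.
For instance, at s4:
  At s4: ◇□◇r is true, p ∨ r is true, so ◇□◇r → (p ∨ r) is true.
    At s4: ◇□◇r requires □◇r at some successor in {s2, s3, s4, s7}.
      □◇r holds at s2, so ◇□◇r is true at s4.
Satisfying worlds: {s0, s2, s3, s4, s5, s6, s7, s9}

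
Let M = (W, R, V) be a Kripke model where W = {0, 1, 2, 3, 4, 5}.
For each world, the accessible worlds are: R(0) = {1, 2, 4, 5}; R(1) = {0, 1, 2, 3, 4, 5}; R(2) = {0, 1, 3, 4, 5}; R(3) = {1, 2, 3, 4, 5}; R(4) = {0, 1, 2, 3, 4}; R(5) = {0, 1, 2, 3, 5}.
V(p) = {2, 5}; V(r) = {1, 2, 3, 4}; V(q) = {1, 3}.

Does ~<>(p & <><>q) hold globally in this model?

Let φ = ~<>(p & <><>q). Evaluate φ at each world:
  0 (successors {1, 2, 4, 5}): φ is false.
  1 (successors {0, 1, 2, 3, 4, 5}): φ is false.
  2 (successors {0, 1, 3, 4, 5}): φ is false.
  3 (successors {1, 2, 3, 4, 5}): φ is false.
  4 (successors {0, 1, 2, 3, 4}): φ is false.
  5 (successors {0, 1, 2, 3, 5}): φ is false.
Detail at 0 (counterexample):
  At 0: <>(p & <><>q) is true, so ~<>(p & <><>q) is false.
    At 0: <>(p & <><>q) requires p & <><>q at some successor in {1, 2, 4, 5}.
      p & <><>q holds at 2, so <>(p & <><>q) is true at 0.

No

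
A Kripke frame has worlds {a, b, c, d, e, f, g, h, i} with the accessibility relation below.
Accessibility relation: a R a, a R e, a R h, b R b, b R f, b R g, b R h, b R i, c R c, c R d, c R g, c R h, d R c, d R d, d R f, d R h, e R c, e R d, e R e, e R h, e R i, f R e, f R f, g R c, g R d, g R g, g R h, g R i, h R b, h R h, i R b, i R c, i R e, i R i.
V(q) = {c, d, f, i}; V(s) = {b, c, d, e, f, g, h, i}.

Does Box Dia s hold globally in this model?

Let φ = Box Dia s. Evaluate φ at each world:
  a (successors {a, e, h}): φ is true.
  b (successors {b, f, g, h, i}): φ is true.
  c (successors {c, d, g, h}): φ is true.
  d (successors {c, d, f, h}): φ is true.
  e (successors {c, d, e, h, i}): φ is true.
  f (successors {e, f}): φ is true.
  g (successors {c, d, g, h, i}): φ is true.
  h (successors {b, h}): φ is true.
  i (successors {b, c, e, i}): φ is true.
For instance, at a:
  At a: Box Dia s requires Dia s at every successor {a, e, h}.
      At a: Dia s requires s at some successor in {a, e, h}.
        s holds at e, so Dia s is true at a.
      At e: Dia s requires s at some successor in {c, d, e, h, i}.
        s holds at c, so Dia s is true at e.
      At h: Dia s requires s at some successor in {b, h}.
        s holds at b, so Dia s is true at h.
  So Box Dia s is true at a.

Yes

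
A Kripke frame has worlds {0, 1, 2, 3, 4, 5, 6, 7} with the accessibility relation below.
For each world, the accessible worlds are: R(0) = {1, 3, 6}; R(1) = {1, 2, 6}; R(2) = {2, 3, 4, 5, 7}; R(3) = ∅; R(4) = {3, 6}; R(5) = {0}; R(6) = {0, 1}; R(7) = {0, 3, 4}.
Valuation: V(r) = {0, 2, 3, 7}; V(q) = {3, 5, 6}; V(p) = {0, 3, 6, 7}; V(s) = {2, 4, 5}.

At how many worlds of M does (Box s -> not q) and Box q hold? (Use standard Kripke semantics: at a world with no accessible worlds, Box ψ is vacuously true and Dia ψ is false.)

Let φ = (Box s -> not q) and Box q. Evaluate φ at each world:
  0 (successors {1, 3, 6}): φ is false.
  1 (successors {1, 2, 6}): φ is false.
  2 (successors {2, 3, 4, 5, 7}): φ is false.
  3 (successors ∅): φ is false.
  4 (successors {3, 6}): φ is true.
  5 (successors {0}): φ is false.
  6 (successors {0, 1}): φ is false.
  7 (successors {0, 3, 4}): φ is false.
For instance, at 2:
  At 2: Box s -> not q is true, Box q is false, so (Box s -> not q) and Box q is false.
    At 2: Box s is false, not q is true, so Box s -> not q is true.
      At 2: Box s requires s at every successor {2, 3, 4, 5, 7}.
        s fails at 3, so Box s is false at 2.
    At 2: Box q requires q at every successor {2, 3, 4, 5, 7}.
      q fails at 2, so Box q is false at 2.
Satisfying worlds: {4}

1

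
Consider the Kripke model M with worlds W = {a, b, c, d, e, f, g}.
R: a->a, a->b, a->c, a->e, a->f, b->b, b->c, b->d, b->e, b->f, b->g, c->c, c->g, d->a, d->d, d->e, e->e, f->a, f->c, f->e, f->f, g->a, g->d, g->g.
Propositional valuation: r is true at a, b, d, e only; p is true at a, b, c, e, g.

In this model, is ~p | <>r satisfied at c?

At c: ~p is false, <>r is false, so ~p | <>r is false.
  At c: <>r requires r at some successor in {c, g}.
    At c: r is false.
    At g: r is false.
  So <>r is false at c.

No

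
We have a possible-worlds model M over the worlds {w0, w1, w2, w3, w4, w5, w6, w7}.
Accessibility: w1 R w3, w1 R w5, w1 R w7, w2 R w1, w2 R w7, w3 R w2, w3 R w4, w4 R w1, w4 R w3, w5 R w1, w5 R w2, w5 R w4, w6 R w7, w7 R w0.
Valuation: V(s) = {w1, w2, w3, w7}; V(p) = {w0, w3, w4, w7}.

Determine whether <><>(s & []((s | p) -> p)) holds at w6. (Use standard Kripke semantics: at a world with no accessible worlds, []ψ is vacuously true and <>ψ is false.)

No

Recall that []ψ holds at a world iff ψ holds at every accessible world, and <>ψ holds iff ψ holds at some accessible world.
At w6: <><>(s & []((s | p) -> p)) requires <>(s & []((s | p) -> p)) at some successor in {w7}.
  At w7: <>(s & []((s | p) -> p)) is false.
So <><>(s & []((s | p) -> p)) is false at w6.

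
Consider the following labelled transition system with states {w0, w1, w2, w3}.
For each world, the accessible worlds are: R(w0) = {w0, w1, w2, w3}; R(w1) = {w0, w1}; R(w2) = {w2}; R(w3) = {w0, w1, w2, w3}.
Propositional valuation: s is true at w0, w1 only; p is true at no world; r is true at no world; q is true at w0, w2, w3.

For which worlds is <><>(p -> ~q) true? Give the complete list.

w0, w1, w2, w3

Let φ = <><>(p -> ~q). Evaluate φ at each world:
  w0 (successors {w0, w1, w2, w3}): φ is true.
  w1 (successors {w0, w1}): φ is true.
  w2 (successors {w2}): φ is true.
  w3 (successors {w0, w1, w2, w3}): φ is true.
For instance, at w1:
  At w1: <><>(p -> ~q) requires <>(p -> ~q) at some successor in {w0, w1}.
    <>(p -> ~q) holds at w0, so <><>(p -> ~q) is true at w1.
      At w0: <>(p -> ~q) requires p -> ~q at some successor in {w0, w1, w2, w3}.
        p -> ~q holds at w0, so <>(p -> ~q) is true at w0.
Satisfying worlds: {w0, w1, w2, w3}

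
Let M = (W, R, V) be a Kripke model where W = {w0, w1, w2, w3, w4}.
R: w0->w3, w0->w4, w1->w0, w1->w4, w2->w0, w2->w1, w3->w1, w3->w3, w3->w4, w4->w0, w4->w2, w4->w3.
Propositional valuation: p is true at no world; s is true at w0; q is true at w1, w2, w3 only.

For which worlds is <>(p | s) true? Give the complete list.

Let φ = <>(p | s). Evaluate φ at each world:
  w0 (successors {w3, w4}): φ is false.
  w1 (successors {w0, w4}): φ is true.
  w2 (successors {w0, w1}): φ is true.
  w3 (successors {w1, w3, w4}): φ is false.
  w4 (successors {w0, w2, w3}): φ is true.
For instance, at w0:
  At w0: <>(p | s) requires p | s at some successor in {w3, w4}.
    At w3: p | s is false.
    At w4: p | s is false.
  So <>(p | s) is false at w0.
Satisfying worlds: {w1, w2, w4}

w1, w2, w4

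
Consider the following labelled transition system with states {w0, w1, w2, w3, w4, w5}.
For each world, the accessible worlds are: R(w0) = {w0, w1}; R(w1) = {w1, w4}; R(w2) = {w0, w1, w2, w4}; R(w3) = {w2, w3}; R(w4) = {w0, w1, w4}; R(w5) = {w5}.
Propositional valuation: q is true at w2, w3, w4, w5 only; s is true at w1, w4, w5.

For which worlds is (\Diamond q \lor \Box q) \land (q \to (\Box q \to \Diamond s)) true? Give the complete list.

Recall that \Box ψ holds at a world iff ψ holds at every accessible world, and \Diamond ψ holds iff ψ holds at some accessible world.
Let φ = (\Diamond q \lor \Box q) \land (q \to (\Box q \to \Diamond s)). Evaluate φ at each world:
  w0 (successors {w0, w1}): φ is false.
  w1 (successors {w1, w4}): φ is true.
  w2 (successors {w0, w1, w2, w4}): φ is true.
  w3 (successors {w2, w3}): φ is false.
  w4 (successors {w0, w1, w4}): φ is true.
  w5 (successors {w5}): φ is true.
For instance, at w2:
  At w2: \Diamond q \lor \Box q is true, q \to (\Box q \to \Diamond s) is true, so (\Diamond q \lor \Box q) \land (q \to (\Box q \to \Diamond s)) is true.
    At w2: \Diamond q is true, \Box q is false, so \Diamond q \lor \Box q is true.
      At w2: \Diamond q requires q at some successor in {w0, w1, w2, w4}.
        q holds at w2, so \Diamond q is true at w2.
      At w2: \Box q requires q at every successor {w0, w1, w2, w4}.
        q fails at w0, so \Box q is false at w2.
    At w2: q is true, \Box q \to \Diamond s is true, so q \to (\Box q \to \Diamond s) is true.
      At w2: \Box q is false, \Diamond s is true, so \Box q \to \Diamond s is true.
Satisfying worlds: {w1, w2, w4, w5}

w1, w2, w4, w5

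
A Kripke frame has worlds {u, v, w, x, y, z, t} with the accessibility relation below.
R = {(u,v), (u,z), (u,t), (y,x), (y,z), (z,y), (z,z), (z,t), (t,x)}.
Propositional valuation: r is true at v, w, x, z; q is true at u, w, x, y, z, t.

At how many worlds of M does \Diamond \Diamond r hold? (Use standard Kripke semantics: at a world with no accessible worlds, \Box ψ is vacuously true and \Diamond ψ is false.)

3

Let φ = \Diamond \Diamond r. Evaluate φ at each world:
  u (successors {v, z, t}): φ is true.
  v (successors ∅): φ is false.
  w (successors ∅): φ is false.
  x (successors ∅): φ is false.
  y (successors {x, z}): φ is true.
  z (successors {y, z, t}): φ is true.
  t (successors {x}): φ is false.
For instance, at z:
  At z: \Diamond \Diamond r requires \Diamond r at some successor in {y, z, t}.
    \Diamond r holds at y, so \Diamond \Diamond r is true at z.
      At y: \Diamond r requires r at some successor in {x, z}.
        r holds at x, so \Diamond r is true at y.
Satisfying worlds: {u, y, z}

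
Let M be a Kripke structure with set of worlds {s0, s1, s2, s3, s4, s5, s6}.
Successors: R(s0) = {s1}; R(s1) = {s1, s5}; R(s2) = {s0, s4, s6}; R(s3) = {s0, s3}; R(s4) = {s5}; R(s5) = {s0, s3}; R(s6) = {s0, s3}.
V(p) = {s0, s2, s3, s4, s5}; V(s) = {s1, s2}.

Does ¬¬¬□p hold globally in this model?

Let φ = ¬¬¬□p. Evaluate φ at each world:
  s0 (successors {s1}): φ is true.
  s1 (successors {s1, s5}): φ is true.
  s2 (successors {s0, s4, s6}): φ is true.
  s3 (successors {s0, s3}): φ is false.
  s4 (successors {s5}): φ is false.
  s5 (successors {s0, s3}): φ is false.
  s6 (successors {s0, s3}): φ is false.
Detail at s3 (counterexample):
  At s3: ¬¬□p is true, so ¬¬¬□p is false.
    At s3: ¬□p is false, so ¬¬□p is true.
      At s3: □p is true, so ¬□p is false.

No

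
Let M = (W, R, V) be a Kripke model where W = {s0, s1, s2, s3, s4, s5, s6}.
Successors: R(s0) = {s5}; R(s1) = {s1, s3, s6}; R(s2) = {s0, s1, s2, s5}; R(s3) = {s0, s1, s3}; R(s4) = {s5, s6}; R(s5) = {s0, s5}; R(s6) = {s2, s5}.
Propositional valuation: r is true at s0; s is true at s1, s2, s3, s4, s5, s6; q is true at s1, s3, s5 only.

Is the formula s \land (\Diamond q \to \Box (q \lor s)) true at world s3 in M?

No

At s3: s is true, \Diamond q \to \Box (q \lor s) is false, so s \land (\Diamond q \to \Box (q \lor s)) is false.
  At s3: \Diamond q is true, \Box (q \lor s) is false, so \Diamond q \to \Box (q \lor s) is false.
    At s3: \Diamond q requires q at some successor in {s0, s1, s3}.
      q holds at s1, so \Diamond q is true at s3.
    At s3: \Box (q \lor s) requires q \lor s at every successor {s0, s1, s3}.
      q \lor s fails at s0, so \Box (q \lor s) is false at s3.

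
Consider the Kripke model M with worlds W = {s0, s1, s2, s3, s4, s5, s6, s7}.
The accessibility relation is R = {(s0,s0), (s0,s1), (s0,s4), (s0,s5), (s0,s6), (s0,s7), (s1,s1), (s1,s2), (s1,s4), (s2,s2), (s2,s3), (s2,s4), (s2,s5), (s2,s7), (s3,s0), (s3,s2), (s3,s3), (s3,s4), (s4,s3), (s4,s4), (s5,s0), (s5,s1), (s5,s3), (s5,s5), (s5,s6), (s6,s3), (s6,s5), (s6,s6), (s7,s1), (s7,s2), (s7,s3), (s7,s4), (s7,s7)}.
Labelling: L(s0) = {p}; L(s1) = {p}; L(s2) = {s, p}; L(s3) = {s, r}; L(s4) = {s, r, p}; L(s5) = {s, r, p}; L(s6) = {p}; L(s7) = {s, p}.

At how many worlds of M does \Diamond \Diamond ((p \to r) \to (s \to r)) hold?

8

Recall that \Diamond ψ holds at a world iff ψ holds at some accessible world.
Let φ = \Diamond \Diamond ((p \to r) \to (s \to r)). Evaluate φ at each world:
  s0 (successors {s0, s1, s4, s5, s6, s7}): φ is true.
  s1 (successors {s1, s2, s4}): φ is true.
  s2 (successors {s2, s3, s4, s5, s7}): φ is true.
  s3 (successors {s0, s2, s3, s4}): φ is true.
  s4 (successors {s3, s4}): φ is true.
  s5 (successors {s0, s1, s3, s5, s6}): φ is true.
  s6 (successors {s3, s5, s6}): φ is true.
  s7 (successors {s1, s2, s3, s4, s7}): φ is true.
For instance, at s7:
  At s7: \Diamond \Diamond ((p \to r) \to (s \to r)) requires \Diamond ((p \to r) \to (s \to r)) at some successor in {s1, s2, s3, s4, s7}.
    \Diamond ((p \to r) \to (s \to r)) holds at s1, so \Diamond \Diamond ((p \to r) \to (s \to r)) is true at s7.
      At s1: \Diamond ((p \to r) \to (s \to r)) requires (p \to r) \to (s \to r) at some successor in {s1, s2, s4}.
        (p \to r) \to (s \to r) holds at s1, so \Diamond ((p \to r) \to (s \to r)) is true at s1.
Satisfying worlds: {s0, s1, s2, s3, s4, s5, s6, s7}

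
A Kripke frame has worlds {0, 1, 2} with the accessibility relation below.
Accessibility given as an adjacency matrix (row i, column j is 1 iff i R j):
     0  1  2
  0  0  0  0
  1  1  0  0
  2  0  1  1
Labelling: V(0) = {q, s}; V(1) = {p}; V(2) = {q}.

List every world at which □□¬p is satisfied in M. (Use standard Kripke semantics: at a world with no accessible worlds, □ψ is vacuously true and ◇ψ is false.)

Let φ = □□¬p. Evaluate φ at each world:
  0 (successors ∅): φ is true.
  1 (successors {0}): φ is true.
  2 (successors {1, 2}): φ is false.
For instance, at 1:
  At 1: □□¬p requires □¬p at every successor {0}.
      At 0: no accessible worlds, so □¬p holds vacuously.
  So □□¬p is true at 1.
Satisfying worlds: {0, 1}

0, 1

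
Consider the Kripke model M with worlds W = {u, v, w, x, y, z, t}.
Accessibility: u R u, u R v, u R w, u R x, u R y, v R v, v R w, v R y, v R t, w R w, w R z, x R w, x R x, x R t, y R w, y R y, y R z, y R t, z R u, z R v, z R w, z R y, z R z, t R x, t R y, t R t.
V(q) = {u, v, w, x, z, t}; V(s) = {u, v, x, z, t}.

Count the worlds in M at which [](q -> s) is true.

1

Let φ = [](q -> s). Evaluate φ at each world:
  u (successors {u, v, w, x, y}): φ is false.
  v (successors {v, w, y, t}): φ is false.
  w (successors {w, z}): φ is false.
  x (successors {w, x, t}): φ is false.
  y (successors {w, y, z, t}): φ is false.
  z (successors {u, v, w, y, z}): φ is false.
  t (successors {x, y, t}): φ is true.
For instance, at z:
  At z: [](q -> s) requires q -> s at every successor {u, v, w, y, z}.
    q -> s fails at w, so [](q -> s) is false at z.
Satisfying worlds: {t}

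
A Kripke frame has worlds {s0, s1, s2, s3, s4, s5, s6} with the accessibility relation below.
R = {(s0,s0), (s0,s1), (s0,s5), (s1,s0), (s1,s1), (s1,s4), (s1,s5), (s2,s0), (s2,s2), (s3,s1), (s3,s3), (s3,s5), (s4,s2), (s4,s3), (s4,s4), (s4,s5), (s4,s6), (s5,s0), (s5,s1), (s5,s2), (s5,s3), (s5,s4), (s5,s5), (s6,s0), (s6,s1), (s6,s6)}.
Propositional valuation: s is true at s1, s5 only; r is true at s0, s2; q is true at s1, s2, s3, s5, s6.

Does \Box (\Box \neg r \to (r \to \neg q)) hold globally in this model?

Let φ = \Box (\Box \neg r \to (r \to \neg q)). Evaluate φ at each world:
  s0 (successors {s0, s1, s5}): φ is true.
  s1 (successors {s0, s1, s4, s5}): φ is true.
  s2 (successors {s0, s2}): φ is true.
  s3 (successors {s1, s3, s5}): φ is true.
  s4 (successors {s2, s3, s4, s5, s6}): φ is true.
  s5 (successors {s0, s1, s2, s3, s4, s5}): φ is true.
  s6 (successors {s0, s1, s6}): φ is true.
For instance, at s3:
  At s3: \Box (\Box \neg r \to (r \to \neg q)) requires \Box \neg r \to (r \to \neg q) at every successor {s1, s3, s5}.
      At s1: \Box \neg r is false, r \to \neg q is true, so \Box \neg r \to (r \to \neg q) is true.
      At s3: \Box \neg r is true, r \to \neg q is true, so \Box \neg r \to (r \to \neg q) is true.
      At s5: \Box \neg r is false, r \to \neg q is true, so \Box \neg r \to (r \to \neg q) is true.
  So \Box (\Box \neg r \to (r \to \neg q)) is true at s3.

Yes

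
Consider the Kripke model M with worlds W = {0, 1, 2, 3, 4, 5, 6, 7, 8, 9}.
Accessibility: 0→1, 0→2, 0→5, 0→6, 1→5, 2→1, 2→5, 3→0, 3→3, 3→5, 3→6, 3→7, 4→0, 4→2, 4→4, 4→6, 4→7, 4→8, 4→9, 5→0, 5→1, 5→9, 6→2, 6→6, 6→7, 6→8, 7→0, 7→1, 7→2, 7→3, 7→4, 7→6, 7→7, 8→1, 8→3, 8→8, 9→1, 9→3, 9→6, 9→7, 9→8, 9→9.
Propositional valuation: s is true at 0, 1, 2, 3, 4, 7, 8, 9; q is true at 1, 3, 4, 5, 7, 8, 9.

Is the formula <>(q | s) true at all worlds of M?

Yes

Let φ = <>(q | s). Evaluate φ at each world:
  0 (successors {1, 2, 5, 6}): φ is true.
  1 (successors {5}): φ is true.
  2 (successors {1, 5}): φ is true.
  3 (successors {0, 3, 5, 6, 7}): φ is true.
  4 (successors {0, 2, 4, 6, 7, 8, 9}): φ is true.
  5 (successors {0, 1, 9}): φ is true.
  6 (successors {2, 6, 7, 8}): φ is true.
  7 (successors {0, 1, 2, 3, 4, 6, 7}): φ is true.
  8 (successors {1, 3, 8}): φ is true.
  9 (successors {1, 3, 6, 7, 8, 9}): φ is true.
For instance, at 7:
  At 7: <>(q | s) requires q | s at some successor in {0, 1, 2, 3, 4, 6, 7}.
    q | s holds at 0, so <>(q | s) is true at 7.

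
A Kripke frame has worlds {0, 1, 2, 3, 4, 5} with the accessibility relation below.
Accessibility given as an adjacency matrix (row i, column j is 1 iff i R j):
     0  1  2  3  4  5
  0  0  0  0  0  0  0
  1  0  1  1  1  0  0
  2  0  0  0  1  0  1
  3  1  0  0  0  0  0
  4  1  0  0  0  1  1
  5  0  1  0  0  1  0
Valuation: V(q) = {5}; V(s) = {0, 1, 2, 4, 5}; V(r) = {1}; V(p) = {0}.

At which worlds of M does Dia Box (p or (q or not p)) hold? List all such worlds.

1, 2, 3, 4, 5

Recall that Box ψ holds at a world iff ψ holds at every accessible world, and Dia ψ holds iff ψ holds at some accessible world.
Let φ = Dia Box (p or (q or not p)). Evaluate φ at each world:
  0 (successors ∅): φ is false.
  1 (successors {1, 2, 3}): φ is true.
  2 (successors {3, 5}): φ is true.
  3 (successors {0}): φ is true.
  4 (successors {0, 4, 5}): φ is true.
  5 (successors {1, 4}): φ is true.
For instance, at 5:
  At 5: Dia Box (p or (q or not p)) requires Box (p or (q or not p)) at some successor in {1, 4}.
    Box (p or (q or not p)) holds at 1, so Dia Box (p or (q or not p)) is true at 5.
      At 1: Box (p or (q or not p)) requires p or (q or not p) at every successor {1, 2, 3}.
        At 1: p or (q or not p) is true.
        At 2: p or (q or not p) is true.
        At 3: p or (q or not p) is true.
      So Box (p or (q or not p)) is true at 1.
Satisfying worlds: {1, 2, 3, 4, 5}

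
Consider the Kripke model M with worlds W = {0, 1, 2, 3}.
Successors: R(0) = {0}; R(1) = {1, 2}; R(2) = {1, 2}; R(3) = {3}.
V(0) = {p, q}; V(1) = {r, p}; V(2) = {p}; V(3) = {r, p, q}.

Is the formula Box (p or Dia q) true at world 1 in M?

At 1: Box (p or Dia q) requires p or Dia q at every successor {1, 2}.
    At 1: p is true, Dia q is false, so p or Dia q is true.
      At 1: Dia q requires q at some successor in {1, 2}.
        At 1: q is false.
        At 2: q is false.
      So Dia q is false at 1.
    At 2: p is true, Dia q is false, so p or Dia q is true.
      At 2: Dia q requires q at some successor in {1, 2}.
        At 1: q is false.
        At 2: q is false.
      So Dia q is false at 2.
So Box (p or Dia q) is true at 1.

Yes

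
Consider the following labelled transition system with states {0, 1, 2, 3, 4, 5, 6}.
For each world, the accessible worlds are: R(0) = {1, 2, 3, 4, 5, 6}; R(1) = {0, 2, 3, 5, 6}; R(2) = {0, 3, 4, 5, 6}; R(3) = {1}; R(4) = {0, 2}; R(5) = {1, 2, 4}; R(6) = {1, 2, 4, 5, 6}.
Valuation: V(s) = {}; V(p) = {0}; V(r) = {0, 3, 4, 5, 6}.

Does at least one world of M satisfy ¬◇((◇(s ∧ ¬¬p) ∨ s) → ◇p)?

Let φ = ¬◇((◇(s ∧ ¬¬p) ∨ s) → ◇p). Evaluate φ at each world:
  0 (successors {1, 2, 3, 4, 5, 6}): φ is false.
  1 (successors {0, 2, 3, 5, 6}): φ is false.
  2 (successors {0, 3, 4, 5, 6}): φ is false.
  3 (successors {1}): φ is false.
  4 (successors {0, 2}): φ is false.
  5 (successors {1, 2, 4}): φ is false.
  6 (successors {1, 2, 4, 5, 6}): φ is false.
For instance, at 2:
  At 2: ◇((◇(s ∧ ¬¬p) ∨ s) → ◇p) is true, so ¬◇((◇(s ∧ ¬¬p) ∨ s) → ◇p) is false.
    At 2: ◇((◇(s ∧ ¬¬p) ∨ s) → ◇p) requires (◇(s ∧ ¬¬p) ∨ s) → ◇p at some successor in {0, 3, 4, 5, 6}.
      (◇(s ∧ ¬¬p) ∨ s) → ◇p holds at 0, so ◇((◇(s ∧ ¬¬p) ∨ s) → ◇p) is true at 2.

No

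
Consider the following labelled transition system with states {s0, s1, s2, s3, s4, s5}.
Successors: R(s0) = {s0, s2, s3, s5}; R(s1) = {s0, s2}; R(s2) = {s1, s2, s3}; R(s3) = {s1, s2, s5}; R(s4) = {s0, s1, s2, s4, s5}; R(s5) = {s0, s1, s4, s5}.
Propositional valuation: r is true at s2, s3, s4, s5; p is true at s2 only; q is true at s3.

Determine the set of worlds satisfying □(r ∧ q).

Recall that □ψ holds at a world iff ψ holds at every accessible world, and ◇ψ holds iff ψ holds at some accessible world.
Let φ = □(r ∧ q). Evaluate φ at each world:
  s0 (successors {s0, s2, s3, s5}): φ is false.
  s1 (successors {s0, s2}): φ is false.
  s2 (successors {s1, s2, s3}): φ is false.
  s3 (successors {s1, s2, s5}): φ is false.
  s4 (successors {s0, s1, s2, s4, s5}): φ is false.
  s5 (successors {s0, s1, s4, s5}): φ is false.
For instance, at s2:
  At s2: □(r ∧ q) requires r ∧ q at every successor {s1, s2, s3}.
    r ∧ q fails at s1, so □(r ∧ q) is false at s2.
Satisfying worlds: none.

none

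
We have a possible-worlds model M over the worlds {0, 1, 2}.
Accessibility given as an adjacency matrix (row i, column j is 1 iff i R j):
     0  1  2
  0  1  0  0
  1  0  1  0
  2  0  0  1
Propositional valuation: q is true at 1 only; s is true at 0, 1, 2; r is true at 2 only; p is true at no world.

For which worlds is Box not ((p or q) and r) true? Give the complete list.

Let φ = Box not ((p or q) and r). Evaluate φ at each world:
  0 (successors {0}): φ is true.
  1 (successors {1}): φ is true.
  2 (successors {2}): φ is true.
For instance, at 0:
  At 0: Box not ((p or q) and r) requires not ((p or q) and r) at every successor {0}.
    At 0: not ((p or q) and r) is true.
  So Box not ((p or q) and r) is true at 0.
Satisfying worlds: {0, 1, 2}

0, 1, 2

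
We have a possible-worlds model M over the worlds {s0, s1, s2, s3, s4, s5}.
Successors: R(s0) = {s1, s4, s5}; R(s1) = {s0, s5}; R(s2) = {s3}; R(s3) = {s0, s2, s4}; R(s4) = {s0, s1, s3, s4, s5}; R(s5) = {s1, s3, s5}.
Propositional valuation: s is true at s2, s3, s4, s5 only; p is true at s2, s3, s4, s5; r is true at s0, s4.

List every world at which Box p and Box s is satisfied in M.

Let φ = Box p and Box s. Evaluate φ at each world:
  s0 (successors {s1, s4, s5}): φ is false.
  s1 (successors {s0, s5}): φ is false.
  s2 (successors {s3}): φ is true.
  s3 (successors {s0, s2, s4}): φ is false.
  s4 (successors {s0, s1, s3, s4, s5}): φ is false.
  s5 (successors {s1, s3, s5}): φ is false.
For instance, at s1:
  At s1: Box p is false, Box s is false, so Box p and Box s is false.
    At s1: Box p requires p at every successor {s0, s5}.
      p fails at s0, so Box p is false at s1.
    At s1: Box s requires s at every successor {s0, s5}.
      s fails at s0, so Box s is false at s1.
Satisfying worlds: {s2}

s2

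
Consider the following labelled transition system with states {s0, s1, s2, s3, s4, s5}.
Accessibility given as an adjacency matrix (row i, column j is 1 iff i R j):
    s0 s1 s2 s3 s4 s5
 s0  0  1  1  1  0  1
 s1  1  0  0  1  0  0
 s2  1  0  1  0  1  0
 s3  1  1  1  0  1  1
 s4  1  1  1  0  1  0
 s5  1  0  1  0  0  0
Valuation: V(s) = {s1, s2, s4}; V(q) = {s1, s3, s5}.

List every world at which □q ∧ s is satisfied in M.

none

Let φ = □q ∧ s. Evaluate φ at each world:
  s0 (successors {s1, s2, s3, s5}): φ is false.
  s1 (successors {s0, s3}): φ is false.
  s2 (successors {s0, s2, s4}): φ is false.
  s3 (successors {s0, s1, s2, s4, s5}): φ is false.
  s4 (successors {s0, s1, s2, s4}): φ is false.
  s5 (successors {s0, s2}): φ is false.
For instance, at s0:
  At s0: □q is false, s is false, so □q ∧ s is false.
    At s0: □q requires q at every successor {s1, s2, s3, s5}.
      q fails at s2, so □q is false at s0.
Satisfying worlds: none.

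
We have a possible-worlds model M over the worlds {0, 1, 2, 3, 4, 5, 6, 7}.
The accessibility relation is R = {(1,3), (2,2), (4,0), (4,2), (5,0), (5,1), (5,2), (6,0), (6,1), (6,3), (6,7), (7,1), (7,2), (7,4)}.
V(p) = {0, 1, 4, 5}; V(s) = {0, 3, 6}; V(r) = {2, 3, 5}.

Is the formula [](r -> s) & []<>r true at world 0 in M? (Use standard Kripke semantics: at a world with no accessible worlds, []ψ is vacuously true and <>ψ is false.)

Yes

At 0: [](r -> s) is true, []<>r is true, so [](r -> s) & []<>r is true.
  At 0: no accessible worlds, so [](r -> s) holds vacuously.
  At 0: no accessible worlds, so []<>r holds vacuously.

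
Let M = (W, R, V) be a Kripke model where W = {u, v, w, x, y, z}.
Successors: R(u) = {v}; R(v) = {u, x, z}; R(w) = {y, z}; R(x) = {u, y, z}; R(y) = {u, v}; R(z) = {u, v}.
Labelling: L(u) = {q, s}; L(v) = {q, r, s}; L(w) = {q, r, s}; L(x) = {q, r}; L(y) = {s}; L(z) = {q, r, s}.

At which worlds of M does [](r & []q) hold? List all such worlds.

Let φ = [](r & []q). Evaluate φ at each world:
  u (successors {v}): φ is true.
  v (successors {u, x, z}): φ is false.
  w (successors {y, z}): φ is false.
  x (successors {u, y, z}): φ is false.
  y (successors {u, v}): φ is false.
  z (successors {u, v}): φ is false.
For instance, at v:
  At v: [](r & []q) requires r & []q at every successor {u, x, z}.
    r & []q fails at u, so [](r & []q) is false at v.
      At u: r is false, []q is true, so r & []q is false.
Satisfying worlds: {u}

u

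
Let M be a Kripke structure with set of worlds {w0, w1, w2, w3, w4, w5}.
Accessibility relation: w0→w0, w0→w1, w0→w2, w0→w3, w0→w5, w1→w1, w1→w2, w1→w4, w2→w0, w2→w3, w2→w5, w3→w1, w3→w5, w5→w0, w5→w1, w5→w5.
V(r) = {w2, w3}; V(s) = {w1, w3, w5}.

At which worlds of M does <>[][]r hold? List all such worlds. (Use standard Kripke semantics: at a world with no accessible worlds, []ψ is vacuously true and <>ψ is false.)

w1

Let φ = <>[][]r. Evaluate φ at each world:
  w0 (successors {w0, w1, w2, w3, w5}): φ is false.
  w1 (successors {w1, w2, w4}): φ is true.
  w2 (successors {w0, w3, w5}): φ is false.
  w3 (successors {w1, w5}): φ is false.
  w4 (successors ∅): φ is false.
  w5 (successors {w0, w1, w5}): φ is false.
For instance, at w0:
  At w0: <>[][]r requires [][]r at some successor in {w0, w1, w2, w3, w5}.
    At w0: [][]r is false.
    At w1: [][]r is false.
    At w2: [][]r is false.
    At w3: [][]r is false.
    At w5: [][]r is false.
  So <>[][]r is false at w0.
Satisfying worlds: {w1}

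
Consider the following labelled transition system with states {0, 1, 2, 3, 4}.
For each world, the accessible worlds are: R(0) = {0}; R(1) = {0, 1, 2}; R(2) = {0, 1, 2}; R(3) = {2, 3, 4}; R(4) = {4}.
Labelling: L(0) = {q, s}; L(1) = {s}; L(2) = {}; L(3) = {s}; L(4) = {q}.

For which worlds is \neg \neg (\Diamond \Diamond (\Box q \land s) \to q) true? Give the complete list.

Let φ = \neg \neg (\Diamond \Diamond (\Box q \land s) \to q). Evaluate φ at each world:
  0 (successors {0}): φ is true.
  1 (successors {0, 1, 2}): φ is false.
  2 (successors {0, 1, 2}): φ is false.
  3 (successors {2, 3, 4}): φ is false.
  4 (successors {4}): φ is true.
For instance, at 2:
  At 2: \neg (\Diamond \Diamond (\Box q \land s) \to q) is true, so \neg \neg (\Diamond \Diamond (\Box q \land s) \to q) is false.
    At 2: \Diamond \Diamond (\Box q \land s) \to q is false, so \neg (\Diamond \Diamond (\Box q \land s) \to q) is true.
      At 2: \Diamond \Diamond (\Box q \land s) is true, q is false, so \Diamond \Diamond (\Box q \land s) \to q is false.
Satisfying worlds: {0, 4}

0, 4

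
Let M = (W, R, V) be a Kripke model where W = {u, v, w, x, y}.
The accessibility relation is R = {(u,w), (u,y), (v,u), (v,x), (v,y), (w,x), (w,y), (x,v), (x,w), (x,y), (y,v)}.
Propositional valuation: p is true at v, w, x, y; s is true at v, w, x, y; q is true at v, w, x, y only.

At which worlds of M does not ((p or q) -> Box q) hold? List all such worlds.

v

Let φ = not ((p or q) -> Box q). Evaluate φ at each world:
  u (successors {w, y}): φ is false.
  v (successors {u, x, y}): φ is true.
  w (successors {x, y}): φ is false.
  x (successors {v, w, y}): φ is false.
  y (successors {v}): φ is false.
For instance, at v:
  At v: (p or q) -> Box q is false, so not ((p or q) -> Box q) is true.
    At v: p or q is true, Box q is false, so (p or q) -> Box q is false.
      At v: Box q requires q at every successor {u, x, y}.
        q fails at u, so Box q is false at v.
Satisfying worlds: {v}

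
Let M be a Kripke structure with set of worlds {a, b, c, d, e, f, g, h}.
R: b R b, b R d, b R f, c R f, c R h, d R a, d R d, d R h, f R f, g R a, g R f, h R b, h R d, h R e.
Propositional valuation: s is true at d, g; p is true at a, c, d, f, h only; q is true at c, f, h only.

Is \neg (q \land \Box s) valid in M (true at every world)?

Let φ = \neg (q \land \Box s). Evaluate φ at each world:
  a (successors ∅): φ is true.
  b (successors {b, d, f}): φ is true.
  c (successors {f, h}): φ is true.
  d (successors {a, d, h}): φ is true.
  e (successors ∅): φ is true.
  f (successors {f}): φ is true.
  g (successors {a, f}): φ is true.
  h (successors {b, d, e}): φ is true.
For instance, at f:
  At f: q \land \Box s is false, so \neg (q \land \Box s) is true.
    At f: q is true, \Box s is false, so q \land \Box s is false.
      At f: \Box s requires s at every successor {f}.
        s fails at f, so \Box s is false at f.

Yes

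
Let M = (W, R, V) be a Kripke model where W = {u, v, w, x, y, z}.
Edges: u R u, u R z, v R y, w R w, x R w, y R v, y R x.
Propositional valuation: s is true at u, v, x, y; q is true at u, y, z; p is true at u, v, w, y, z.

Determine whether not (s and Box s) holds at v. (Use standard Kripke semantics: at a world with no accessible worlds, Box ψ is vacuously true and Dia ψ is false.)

Recall that Box ψ holds at a world iff ψ holds at every accessible world, and Dia ψ holds iff ψ holds at some accessible world.
At v: s and Box s is true, so not (s and Box s) is false.
  At v: s is true, Box s is true, so s and Box s is true.
    At v: Box s requires s at every successor {y}.
      At y: s is true.
    So Box s is true at v.

No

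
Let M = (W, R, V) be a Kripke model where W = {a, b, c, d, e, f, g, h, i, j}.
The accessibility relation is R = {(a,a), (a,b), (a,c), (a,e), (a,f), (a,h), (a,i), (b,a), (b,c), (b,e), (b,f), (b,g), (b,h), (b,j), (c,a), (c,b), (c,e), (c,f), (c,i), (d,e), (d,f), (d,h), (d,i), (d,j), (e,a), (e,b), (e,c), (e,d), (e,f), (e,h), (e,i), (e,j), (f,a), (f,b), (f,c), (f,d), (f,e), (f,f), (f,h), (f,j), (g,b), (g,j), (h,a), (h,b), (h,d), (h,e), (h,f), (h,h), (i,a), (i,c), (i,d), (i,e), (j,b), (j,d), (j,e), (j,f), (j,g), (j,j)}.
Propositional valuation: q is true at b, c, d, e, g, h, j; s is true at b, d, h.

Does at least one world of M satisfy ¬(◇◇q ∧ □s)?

Yes

Recall that □ψ holds at a world iff ψ holds at every accessible world, and ◇ψ holds iff ψ holds at some accessible world.
Let φ = ¬(◇◇q ∧ □s). Evaluate φ at each world:
  a (successors {a, b, c, e, f, h, i}): φ is true.
  b (successors {a, c, e, f, g, h, j}): φ is true.
  c (successors {a, b, e, f, i}): φ is true.
  d (successors {e, f, h, i, j}): φ is true.
  e (successors {a, b, c, d, f, h, i, j}): φ is true.
  f (successors {a, b, c, d, e, f, h, j}): φ is true.
  g (successors {b, j}): φ is true.
  h (successors {a, b, d, e, f, h}): φ is true.
  i (successors {a, c, d, e}): φ is true.
  j (successors {b, d, e, f, g, j}): φ is true.
Detail at a (witness):
  At a: ◇◇q ∧ □s is false, so ¬(◇◇q ∧ □s) is true.
    At a: ◇◇q is true, □s is false, so ◇◇q ∧ □s is false.
      At a: ◇◇q requires ◇q at some successor in {a, b, c, e, f, h, i}.
        ◇q holds at a, so ◇◇q is true at a.
      At a: □s requires s at every successor {a, b, c, e, f, h, i}.
        s fails at a, so □s is false at a.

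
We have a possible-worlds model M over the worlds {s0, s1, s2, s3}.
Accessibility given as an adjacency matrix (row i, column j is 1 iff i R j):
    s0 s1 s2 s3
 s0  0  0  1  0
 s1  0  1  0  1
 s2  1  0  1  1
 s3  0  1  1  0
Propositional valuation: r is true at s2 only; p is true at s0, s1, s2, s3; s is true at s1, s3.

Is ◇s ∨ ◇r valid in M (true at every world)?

Yes

Let φ = ◇s ∨ ◇r. Evaluate φ at each world:
  s0 (successors {s2}): φ is true.
  s1 (successors {s1, s3}): φ is true.
  s2 (successors {s0, s2, s3}): φ is true.
  s3 (successors {s1, s2}): φ is true.
For instance, at s1:
  At s1: ◇s is true, ◇r is false, so ◇s ∨ ◇r is true.
    At s1: ◇s requires s at some successor in {s1, s3}.
      s holds at s1, so ◇s is true at s1.
    At s1: ◇r requires r at some successor in {s1, s3}.
      At s1: r is false.
      At s3: r is false.
    So ◇r is false at s1.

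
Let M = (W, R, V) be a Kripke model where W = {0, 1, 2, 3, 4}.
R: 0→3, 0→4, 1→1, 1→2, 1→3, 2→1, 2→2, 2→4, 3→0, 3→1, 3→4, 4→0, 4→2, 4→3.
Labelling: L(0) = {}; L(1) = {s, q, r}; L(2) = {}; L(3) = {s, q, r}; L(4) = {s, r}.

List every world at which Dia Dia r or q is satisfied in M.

0, 1, 2, 3, 4

Let φ = Dia Dia r or q. Evaluate φ at each world:
  0 (successors {3, 4}): φ is true.
  1 (successors {1, 2, 3}): φ is true.
  2 (successors {1, 2, 4}): φ is true.
  3 (successors {0, 1, 4}): φ is true.
  4 (successors {0, 2, 3}): φ is true.
For instance, at 1:
  At 1: Dia Dia r is true, q is true, so Dia Dia r or q is true.
    At 1: Dia Dia r requires Dia r at some successor in {1, 2, 3}.
      Dia r holds at 1, so Dia Dia r is true at 1.
Satisfying worlds: {0, 1, 2, 3, 4}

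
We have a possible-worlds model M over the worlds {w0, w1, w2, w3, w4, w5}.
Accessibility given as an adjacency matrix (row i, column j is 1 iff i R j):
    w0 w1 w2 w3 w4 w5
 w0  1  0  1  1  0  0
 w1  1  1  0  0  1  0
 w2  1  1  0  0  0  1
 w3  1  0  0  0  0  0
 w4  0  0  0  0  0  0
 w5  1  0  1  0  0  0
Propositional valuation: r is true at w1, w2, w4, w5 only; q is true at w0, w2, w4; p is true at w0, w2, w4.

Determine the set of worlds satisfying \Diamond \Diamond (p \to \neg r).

w0, w1, w2, w3, w5

Recall that \Diamond ψ holds at a world iff ψ holds at some accessible world.
Let φ = \Diamond \Diamond (p \to \neg r). Evaluate φ at each world:
  w0 (successors {w0, w2, w3}): φ is true.
  w1 (successors {w0, w1, w4}): φ is true.
  w2 (successors {w0, w1, w5}): φ is true.
  w3 (successors {w0}): φ is true.
  w4 (successors ∅): φ is false.
  w5 (successors {w0, w2}): φ is true.
For instance, at w2:
  At w2: \Diamond \Diamond (p \to \neg r) requires \Diamond (p \to \neg r) at some successor in {w0, w1, w5}.
    \Diamond (p \to \neg r) holds at w0, so \Diamond \Diamond (p \to \neg r) is true at w2.
      At w0: \Diamond (p \to \neg r) requires p \to \neg r at some successor in {w0, w2, w3}.
        p \to \neg r holds at w0, so \Diamond (p \to \neg r) is true at w0.
Satisfying worlds: {w0, w1, w2, w3, w5}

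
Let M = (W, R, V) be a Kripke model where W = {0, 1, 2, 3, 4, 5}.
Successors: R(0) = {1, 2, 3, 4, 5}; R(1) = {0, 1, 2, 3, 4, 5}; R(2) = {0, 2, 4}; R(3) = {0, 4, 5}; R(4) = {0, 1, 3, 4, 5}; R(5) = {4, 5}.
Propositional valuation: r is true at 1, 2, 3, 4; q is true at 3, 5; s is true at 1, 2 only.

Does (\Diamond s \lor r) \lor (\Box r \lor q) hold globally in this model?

Let φ = (\Diamond s \lor r) \lor (\Box r \lor q). Evaluate φ at each world:
  0 (successors {1, 2, 3, 4, 5}): φ is true.
  1 (successors {0, 1, 2, 3, 4, 5}): φ is true.
  2 (successors {0, 2, 4}): φ is true.
  3 (successors {0, 4, 5}): φ is true.
  4 (successors {0, 1, 3, 4, 5}): φ is true.
  5 (successors {4, 5}): φ is true.
For instance, at 0:
  At 0: \Diamond s \lor r is true, \Box r \lor q is false, so (\Diamond s \lor r) \lor (\Box r \lor q) is true.
    At 0: \Diamond s is true, r is false, so \Diamond s \lor r is true.
      At 0: \Diamond s requires s at some successor in {1, 2, 3, 4, 5}.
        s holds at 1, so \Diamond s is true at 0.
    At 0: \Box r is false, q is false, so \Box r \lor q is false.
      At 0: \Box r requires r at every successor {1, 2, 3, 4, 5}.
        r fails at 5, so \Box r is false at 0.

Yes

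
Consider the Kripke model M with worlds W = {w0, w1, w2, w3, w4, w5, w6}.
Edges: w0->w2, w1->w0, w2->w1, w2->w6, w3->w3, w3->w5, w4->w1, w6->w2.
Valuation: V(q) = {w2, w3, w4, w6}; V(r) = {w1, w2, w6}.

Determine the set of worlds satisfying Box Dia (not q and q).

Let φ = Box Dia (not q and q). Evaluate φ at each world:
  w0 (successors {w2}): φ is false.
  w1 (successors {w0}): φ is false.
  w2 (successors {w1, w6}): φ is false.
  w3 (successors {w3, w5}): φ is false.
  w4 (successors {w1}): φ is false.
  w5 (successors ∅): φ is true.
  w6 (successors {w2}): φ is false.
For instance, at w2:
  At w2: Box Dia (not q and q) requires Dia (not q and q) at every successor {w1, w6}.
    Dia (not q and q) fails at w1, so Box Dia (not q and q) is false at w2.
      At w1: Dia (not q and q) requires not q and q at some successor in {w0}.
        At w0: not q and q is false.
      So Dia (not q and q) is false at w1.
Satisfying worlds: {w5}

w5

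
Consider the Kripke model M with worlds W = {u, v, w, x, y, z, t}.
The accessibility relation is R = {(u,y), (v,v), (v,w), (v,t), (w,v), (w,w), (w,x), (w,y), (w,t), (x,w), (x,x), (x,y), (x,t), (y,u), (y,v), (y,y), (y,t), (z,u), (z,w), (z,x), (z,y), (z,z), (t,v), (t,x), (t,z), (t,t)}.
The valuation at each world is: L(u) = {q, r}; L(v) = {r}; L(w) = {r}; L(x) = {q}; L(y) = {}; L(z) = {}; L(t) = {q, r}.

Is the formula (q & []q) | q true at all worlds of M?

Let φ = (q & []q) | q. Evaluate φ at each world:
  u (successors {y}): φ is true.
  v (successors {v, w, t}): φ is false.
  w (successors {v, w, x, y, t}): φ is false.
  x (successors {w, x, y, t}): φ is true.
  y (successors {u, v, y, t}): φ is false.
  z (successors {u, w, x, y, z}): φ is false.
  t (successors {v, x, z, t}): φ is true.
Detail at v (counterexample):
  At v: q & []q is false, q is false, so (q & []q) | q is false.
    At v: q is false, []q is false, so q & []q is false.
      At v: []q requires q at every successor {v, w, t}.
        q fails at v, so []q is false at v.

No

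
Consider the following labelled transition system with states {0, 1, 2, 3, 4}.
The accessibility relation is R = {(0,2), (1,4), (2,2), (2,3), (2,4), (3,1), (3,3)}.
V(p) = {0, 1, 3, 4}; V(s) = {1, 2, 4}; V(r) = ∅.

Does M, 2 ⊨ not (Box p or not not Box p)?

Yes

Recall that Box ψ holds at a world iff ψ holds at every accessible world, and Dia ψ holds iff ψ holds at some accessible world.
At 2: Box p or not not Box p is false, so not (Box p or not not Box p) is true.
  At 2: Box p is false, not not Box p is false, so Box p or not not Box p is false.
    At 2: Box p requires p at every successor {2, 3, 4}.
      p fails at 2, so Box p is false at 2.
    At 2: not Box p is true, so not not Box p is false.
      At 2: Box p is false, so not Box p is true.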